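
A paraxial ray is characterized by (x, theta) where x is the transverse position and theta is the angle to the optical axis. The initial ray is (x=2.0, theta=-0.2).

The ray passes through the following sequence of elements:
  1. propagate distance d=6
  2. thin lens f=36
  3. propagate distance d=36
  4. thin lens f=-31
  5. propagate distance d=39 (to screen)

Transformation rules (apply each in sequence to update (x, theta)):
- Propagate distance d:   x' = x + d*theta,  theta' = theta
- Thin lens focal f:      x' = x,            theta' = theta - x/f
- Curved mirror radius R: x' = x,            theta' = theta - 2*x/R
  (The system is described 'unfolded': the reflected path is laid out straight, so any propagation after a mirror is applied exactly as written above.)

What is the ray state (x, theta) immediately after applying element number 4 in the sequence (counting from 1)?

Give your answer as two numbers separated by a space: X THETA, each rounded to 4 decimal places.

Initial: x=2.0000 theta=-0.2000
After 1 (propagate distance d=6): x=0.8000 theta=-0.2000
After 2 (thin lens f=36): x=0.8000 theta=-2/9 (≈-0.2222)
After 3 (propagate distance d=36): x=-7.2000 theta=-2/9 (≈-0.2222)
After 4 (thin lens f=-31): x=-7.2000 theta=-634/1395 (≈-0.4545)
Rounded to 4 decimal places: x = -7.2000, theta = -0.4545

Answer: -7.2000 -0.4545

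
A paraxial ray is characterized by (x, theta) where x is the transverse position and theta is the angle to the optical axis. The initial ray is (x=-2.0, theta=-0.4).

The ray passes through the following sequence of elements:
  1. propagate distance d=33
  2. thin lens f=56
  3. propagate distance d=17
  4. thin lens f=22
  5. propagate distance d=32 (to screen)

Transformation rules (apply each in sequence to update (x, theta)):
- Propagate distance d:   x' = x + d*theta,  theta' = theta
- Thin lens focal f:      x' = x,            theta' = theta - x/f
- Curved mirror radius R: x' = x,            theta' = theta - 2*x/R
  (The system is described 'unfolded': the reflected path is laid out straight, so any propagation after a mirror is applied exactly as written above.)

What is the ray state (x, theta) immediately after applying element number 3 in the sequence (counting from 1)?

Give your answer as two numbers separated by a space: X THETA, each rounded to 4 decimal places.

Initial: x=-2.0000 theta=-0.4000
After 1 (propagate distance d=33): x=-15.2000 theta=-0.4000
After 2 (thin lens f=56): x=-15.2000 theta=-9/70 (≈-0.1286)
After 3 (propagate distance d=17): x=-1217/70 (≈-17.3857) theta=-9/70 (≈-0.1286)
Rounded to 4 decimal places: x = -17.3857, theta = -0.1286

Answer: -17.3857 -0.1286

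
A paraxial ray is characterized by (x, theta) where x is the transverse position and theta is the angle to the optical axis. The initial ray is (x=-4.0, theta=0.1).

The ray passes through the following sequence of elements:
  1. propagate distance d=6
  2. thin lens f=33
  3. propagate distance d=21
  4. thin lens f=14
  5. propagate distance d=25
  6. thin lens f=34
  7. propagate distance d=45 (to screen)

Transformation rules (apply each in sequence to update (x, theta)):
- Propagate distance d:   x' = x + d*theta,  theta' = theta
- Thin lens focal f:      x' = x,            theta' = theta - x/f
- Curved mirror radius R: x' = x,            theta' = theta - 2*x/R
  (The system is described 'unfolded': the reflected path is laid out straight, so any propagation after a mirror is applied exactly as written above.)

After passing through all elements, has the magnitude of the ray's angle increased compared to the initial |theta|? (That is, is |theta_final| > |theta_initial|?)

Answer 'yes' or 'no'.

Initial: x=-4.0000 theta=0.1000
After 1 (propagate distance d=6): x=-3.4000 theta=0.1000
After 2 (thin lens f=33): x=-3.4000 theta=67/330 (≈0.2030)
After 3 (propagate distance d=21): x=19/22 (≈0.8636) theta=67/330 (≈0.2030)
After 4 (thin lens f=14): x=19/22 (≈0.8636) theta=653/4620 (≈0.1413)
After 5 (propagate distance d=25): x=4063/924 (≈4.3972) theta=653/4620 (≈0.1413)
After 6 (thin lens f=34): x=4063/924 (≈4.3972) theta=37/3080 (≈0.0120)
After 7 (propagate distance d=45 (to screen)): x=9125/1848 (≈4.9378) theta=37/3080 (≈0.0120)
|theta_initial|=0.1000 |theta_final|=37/3080 (≈0.0120) -> not increased

Answer: no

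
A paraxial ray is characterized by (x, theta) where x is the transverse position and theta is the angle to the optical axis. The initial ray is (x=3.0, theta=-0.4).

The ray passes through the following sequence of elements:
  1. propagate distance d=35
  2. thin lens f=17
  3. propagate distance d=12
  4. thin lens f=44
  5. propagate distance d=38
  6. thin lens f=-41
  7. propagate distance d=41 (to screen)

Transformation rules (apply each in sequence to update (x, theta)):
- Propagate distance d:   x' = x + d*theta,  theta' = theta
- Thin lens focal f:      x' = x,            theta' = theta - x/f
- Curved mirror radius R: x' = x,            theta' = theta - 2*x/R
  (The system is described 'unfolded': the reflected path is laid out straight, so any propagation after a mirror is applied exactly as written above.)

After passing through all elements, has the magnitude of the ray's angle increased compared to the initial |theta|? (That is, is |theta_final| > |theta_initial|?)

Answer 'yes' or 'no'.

Answer: yes

Derivation:
Initial: x=3.0000 theta=-0.4000
After 1 (propagate distance d=35): x=-11.0000 theta=-0.4000
After 2 (thin lens f=17): x=-11.0000 theta=21/85 (≈0.2471)
After 3 (propagate distance d=12): x=-683/85 (≈-8.0353) theta=21/85 (≈0.2471)
After 4 (thin lens f=44): x=-683/85 (≈-8.0353) theta=1607/3740 (≈0.4297)
After 5 (propagate distance d=38): x=15507/1870 (≈8.2925) theta=1607/3740 (≈0.4297)
After 6 (thin lens f=-41): x=15507/1870 (≈8.2925) theta=96901/153340 (≈0.6319)
After 7 (propagate distance d=41 (to screen)): x=25583/748 (≈34.2019) theta=96901/153340 (≈0.6319)
|theta_initial|=0.4000 |theta_final|=96901/153340 (≈0.6319) -> increased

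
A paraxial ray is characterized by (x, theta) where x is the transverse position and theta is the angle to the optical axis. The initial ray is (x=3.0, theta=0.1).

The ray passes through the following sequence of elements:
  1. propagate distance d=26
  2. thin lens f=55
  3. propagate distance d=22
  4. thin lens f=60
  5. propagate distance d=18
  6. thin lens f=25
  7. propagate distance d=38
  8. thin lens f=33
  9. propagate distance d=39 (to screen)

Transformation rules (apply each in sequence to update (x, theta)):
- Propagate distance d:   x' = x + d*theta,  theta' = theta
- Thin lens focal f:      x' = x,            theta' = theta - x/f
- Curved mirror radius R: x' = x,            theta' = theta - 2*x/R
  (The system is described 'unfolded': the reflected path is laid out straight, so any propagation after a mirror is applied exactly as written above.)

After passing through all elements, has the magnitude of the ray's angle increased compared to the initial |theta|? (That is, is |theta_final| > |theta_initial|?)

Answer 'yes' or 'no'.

Initial: x=3.0000 theta=0.1000
After 1 (propagate distance d=26): x=5.6000 theta=0.1000
After 2 (thin lens f=55): x=5.6000 theta=-1/550 (≈-0.0018)
After 3 (propagate distance d=22): x=5.5600 theta=-1/550 (≈-0.0018)
After 4 (thin lens f=60): x=5.5600 theta=-1559/16500 (≈-0.0945)
After 5 (propagate distance d=18): x=10613/2750 (≈3.8593) theta=-1559/16500 (≈-0.0945)
After 6 (thin lens f=25): x=10613/2750 (≈3.8593) theta=-102653/412500 (≈-0.2489)
After 7 (propagate distance d=38): x=-577216/103125 (≈-5.5972) theta=-102653/412500 (≈-0.2489)
After 8 (thin lens f=33): x=-577216/103125 (≈-5.5972) theta=-215737/2722500 (≈-0.0792)
After 9 (propagate distance d=39 (to screen)): x=-39420409/4537500 (≈-8.6877) theta=-215737/2722500 (≈-0.0792)
|theta_initial|=0.1000 |theta_final|=215737/2722500 (≈0.0792) -> not increased

Answer: no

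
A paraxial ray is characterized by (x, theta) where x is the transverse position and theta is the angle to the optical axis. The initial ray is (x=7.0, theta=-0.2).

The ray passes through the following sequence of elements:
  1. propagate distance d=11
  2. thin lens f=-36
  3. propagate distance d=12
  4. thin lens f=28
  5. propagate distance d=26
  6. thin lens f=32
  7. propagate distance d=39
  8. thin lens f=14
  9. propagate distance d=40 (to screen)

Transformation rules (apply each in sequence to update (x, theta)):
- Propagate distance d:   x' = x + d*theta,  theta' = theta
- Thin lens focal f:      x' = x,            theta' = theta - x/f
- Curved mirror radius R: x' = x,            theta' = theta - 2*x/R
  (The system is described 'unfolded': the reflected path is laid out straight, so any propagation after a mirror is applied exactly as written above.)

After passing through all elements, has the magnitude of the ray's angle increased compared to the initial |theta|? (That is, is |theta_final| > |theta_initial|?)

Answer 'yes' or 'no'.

Initial: x=7.0000 theta=-0.2000
After 1 (propagate distance d=11): x=4.8000 theta=-0.2000
After 2 (thin lens f=-36): x=4.8000 theta=-1/15 (≈-0.0667)
After 3 (propagate distance d=12): x=4.0000 theta=-1/15 (≈-0.0667)
After 4 (thin lens f=28): x=4.0000 theta=-22/105 (≈-0.2095)
After 5 (propagate distance d=26): x=-152/105 (≈-1.4476) theta=-22/105 (≈-0.2095)
After 6 (thin lens f=32): x=-152/105 (≈-1.4476) theta=-23/140 (≈-0.1643)
After 7 (propagate distance d=39): x=-3299/420 (≈-7.8548) theta=-23/140 (≈-0.1643)
After 8 (thin lens f=14): x=-3299/420 (≈-7.8548) theta=2333/5880 (≈0.3968)
After 9 (propagate distance d=40 (to screen)): x=23567/2940 (≈8.0160) theta=2333/5880 (≈0.3968)
|theta_initial|=0.2000 |theta_final|=2333/5880 (≈0.3968) -> increased

Answer: yes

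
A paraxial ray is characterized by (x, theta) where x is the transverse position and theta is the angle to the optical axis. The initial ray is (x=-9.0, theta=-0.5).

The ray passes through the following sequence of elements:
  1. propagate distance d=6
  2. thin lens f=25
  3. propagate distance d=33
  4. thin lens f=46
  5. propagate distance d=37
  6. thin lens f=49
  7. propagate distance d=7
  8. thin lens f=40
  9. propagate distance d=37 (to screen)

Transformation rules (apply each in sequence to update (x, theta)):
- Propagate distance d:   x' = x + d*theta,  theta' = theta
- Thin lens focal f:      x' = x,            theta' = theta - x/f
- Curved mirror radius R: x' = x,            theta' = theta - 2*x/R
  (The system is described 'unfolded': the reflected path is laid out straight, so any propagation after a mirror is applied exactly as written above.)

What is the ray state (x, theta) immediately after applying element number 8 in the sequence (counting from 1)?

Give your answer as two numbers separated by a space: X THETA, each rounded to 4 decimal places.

Initial: x=-9.0000 theta=-0.5000
After 1 (propagate distance d=6): x=-12.0000 theta=-0.5000
After 2 (thin lens f=25): x=-12.0000 theta=-0.0200
After 3 (propagate distance d=33): x=-12.6600 theta=-0.0200
After 4 (thin lens f=46): x=-12.6600 theta=587/2300 (≈0.2552)
After 5 (propagate distance d=37): x=-7399/2300 (≈-3.2170) theta=587/2300 (≈0.2552)
After 6 (thin lens f=49): x=-7399/2300 (≈-3.2170) theta=369/1150 (≈0.3209)
After 7 (propagate distance d=7): x=-2233/2300 (≈-0.9709) theta=369/1150 (≈0.3209)
After 8 (thin lens f=40): x=-2233/2300 (≈-0.9709) theta=31753/92000 (≈0.3451)
Rounded to 4 decimal places: x = -0.9709, theta = 0.3451

Answer: -0.9709 0.3451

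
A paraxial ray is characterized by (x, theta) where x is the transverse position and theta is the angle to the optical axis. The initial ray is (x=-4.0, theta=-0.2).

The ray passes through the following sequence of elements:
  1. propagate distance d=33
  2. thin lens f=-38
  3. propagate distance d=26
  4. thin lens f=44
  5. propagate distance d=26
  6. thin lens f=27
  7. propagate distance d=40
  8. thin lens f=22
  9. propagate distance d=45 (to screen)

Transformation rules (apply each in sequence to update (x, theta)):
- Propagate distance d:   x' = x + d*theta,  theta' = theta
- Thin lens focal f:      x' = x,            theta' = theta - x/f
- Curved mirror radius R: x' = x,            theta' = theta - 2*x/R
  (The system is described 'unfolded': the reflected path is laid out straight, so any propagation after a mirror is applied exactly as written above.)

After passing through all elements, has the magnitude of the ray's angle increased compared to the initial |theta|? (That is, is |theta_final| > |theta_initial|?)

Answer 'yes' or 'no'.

Initial: x=-4.0000 theta=-0.2000
After 1 (propagate distance d=33): x=-10.6000 theta=-0.2000
After 2 (thin lens f=-38): x=-10.6000 theta=-91/190 (≈-0.4789)
After 3 (propagate distance d=26): x=-438/19 (≈-23.0526) theta=-91/190 (≈-0.4789)
After 4 (thin lens f=44): x=-438/19 (≈-23.0526) theta=47/1045 (≈0.0450)
After 5 (propagate distance d=26): x=-22868/1045 (≈-21.8833) theta=47/1045 (≈0.0450)
After 6 (thin lens f=27): x=-22868/1045 (≈-21.8833) theta=24137/28215 (≈0.8555)
After 7 (propagate distance d=40): x=348044/28215 (≈12.3354) theta=24137/28215 (≈0.8555)
After 8 (thin lens f=22): x=348044/28215 (≈12.3354) theta=107/363 (≈0.2948)
After 9 (propagate distance d=45 (to screen)): x=7945309/310365 (≈25.5999) theta=107/363 (≈0.2948)
|theta_initial|=0.2000 |theta_final|=107/363 (≈0.2948) -> increased

Answer: yes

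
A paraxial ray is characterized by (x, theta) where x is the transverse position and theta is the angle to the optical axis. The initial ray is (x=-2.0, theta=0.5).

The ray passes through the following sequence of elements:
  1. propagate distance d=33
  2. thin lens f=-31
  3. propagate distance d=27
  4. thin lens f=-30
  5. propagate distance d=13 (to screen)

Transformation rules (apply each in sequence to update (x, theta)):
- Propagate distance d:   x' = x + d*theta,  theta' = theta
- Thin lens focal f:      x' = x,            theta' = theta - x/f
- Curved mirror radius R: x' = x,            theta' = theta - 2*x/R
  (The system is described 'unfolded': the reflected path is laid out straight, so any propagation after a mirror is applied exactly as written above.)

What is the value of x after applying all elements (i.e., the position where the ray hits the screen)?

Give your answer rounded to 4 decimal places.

Answer: 70.8156

Derivation:
Initial: x=-2.0000 theta=0.5000
After 1 (propagate distance d=33): x=14.5000 theta=0.5000
After 2 (thin lens f=-31): x=14.5000 theta=30/31 (≈0.9677)
After 3 (propagate distance d=27): x=2519/62 (≈40.6290) theta=30/31 (≈0.9677)
After 4 (thin lens f=-30): x=2519/62 (≈40.6290) theta=4319/1860 (≈2.3220)
After 5 (propagate distance d=13 (to screen)): x=131717/1860 (≈70.8156) theta=4319/1860 (≈2.3220)
Rounded to 4 decimal places: x = 70.8156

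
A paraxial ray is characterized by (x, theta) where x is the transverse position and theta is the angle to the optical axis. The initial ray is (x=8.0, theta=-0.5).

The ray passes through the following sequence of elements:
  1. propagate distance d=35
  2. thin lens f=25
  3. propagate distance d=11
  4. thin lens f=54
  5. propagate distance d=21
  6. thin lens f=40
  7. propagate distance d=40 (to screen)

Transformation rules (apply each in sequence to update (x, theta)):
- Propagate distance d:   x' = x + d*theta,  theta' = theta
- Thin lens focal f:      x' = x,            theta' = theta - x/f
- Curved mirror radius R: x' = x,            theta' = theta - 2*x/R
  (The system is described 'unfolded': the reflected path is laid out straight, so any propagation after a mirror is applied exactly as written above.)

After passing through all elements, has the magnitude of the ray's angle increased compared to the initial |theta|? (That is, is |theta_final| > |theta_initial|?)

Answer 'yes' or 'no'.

Answer: no

Derivation:
Initial: x=8.0000 theta=-0.5000
After 1 (propagate distance d=35): x=-9.5000 theta=-0.5000
After 2 (thin lens f=25): x=-9.5000 theta=-0.1200
After 3 (propagate distance d=11): x=-10.8200 theta=-0.1200
After 4 (thin lens f=54): x=-10.8200 theta=217/2700 (≈0.0804)
After 5 (propagate distance d=21): x=-8219/900 (≈-9.1322) theta=217/2700 (≈0.0804)
After 6 (thin lens f=40): x=-8219/900 (≈-9.1322) theta=33337/108000 (≈0.3087)
After 7 (propagate distance d=40 (to screen)): x=434/135 (≈3.2148) theta=33337/108000 (≈0.3087)
|theta_initial|=0.5000 |theta_final|=33337/108000 (≈0.3087) -> not increased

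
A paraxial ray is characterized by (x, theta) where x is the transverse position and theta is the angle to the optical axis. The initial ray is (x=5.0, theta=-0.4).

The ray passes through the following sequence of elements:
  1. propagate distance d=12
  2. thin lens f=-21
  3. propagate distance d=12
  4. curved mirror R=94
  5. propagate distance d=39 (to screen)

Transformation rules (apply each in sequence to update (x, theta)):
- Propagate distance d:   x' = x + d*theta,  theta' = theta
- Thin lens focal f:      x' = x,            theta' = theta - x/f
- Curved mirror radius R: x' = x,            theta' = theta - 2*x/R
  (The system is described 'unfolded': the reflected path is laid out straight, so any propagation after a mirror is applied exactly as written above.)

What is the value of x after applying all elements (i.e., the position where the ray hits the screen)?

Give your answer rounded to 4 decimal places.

Initial: x=5.0000 theta=-0.4000
After 1 (propagate distance d=12): x=0.2000 theta=-0.4000
After 2 (thin lens f=-21): x=0.2000 theta=-41/105 (≈-0.3905)
After 3 (propagate distance d=12): x=-157/35 (≈-4.4857) theta=-41/105 (≈-0.3905)
After 4 (curved mirror R=94): x=-157/35 (≈-4.4857) theta=-208/705 (≈-0.2950)
After 5 (propagate distance d=39 (to screen)): x=-26307/1645 (≈-15.9921) theta=-208/705 (≈-0.2950)
Rounded to 4 decimal places: x = -15.9921

Answer: -15.9921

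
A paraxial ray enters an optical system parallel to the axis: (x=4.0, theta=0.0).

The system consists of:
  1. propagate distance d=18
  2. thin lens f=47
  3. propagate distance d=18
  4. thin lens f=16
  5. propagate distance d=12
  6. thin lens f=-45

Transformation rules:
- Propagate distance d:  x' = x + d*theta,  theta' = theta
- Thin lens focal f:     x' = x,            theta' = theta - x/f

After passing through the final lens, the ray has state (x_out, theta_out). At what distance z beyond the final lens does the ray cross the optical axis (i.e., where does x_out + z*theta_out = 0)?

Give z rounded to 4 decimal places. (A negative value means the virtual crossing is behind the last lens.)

Initial: x=4.0000 theta=0.0000
After 1 (propagate distance d=18): x=4.0000 theta=0.0000
After 2 (thin lens f=47): x=4.0000 theta=-4/47 (≈-0.0851)
After 3 (propagate distance d=18): x=116/47 (≈2.4681) theta=-4/47 (≈-0.0851)
After 4 (thin lens f=16): x=116/47 (≈2.4681) theta=-45/188 (≈-0.2394)
After 5 (propagate distance d=12): x=-19/47 (≈-0.4043) theta=-45/188 (≈-0.2394)
After 6 (thin lens f=-45): x=-19/47 (≈-0.4043) theta=-2101/8460 (≈-0.2483)
z_focus = -x_out/theta_out = -(-19/47)/(-2101/8460) = -3420/2101 ≈ -1.6278
Rounded to 4 decimal places: z = -1.6278

Answer: -1.6278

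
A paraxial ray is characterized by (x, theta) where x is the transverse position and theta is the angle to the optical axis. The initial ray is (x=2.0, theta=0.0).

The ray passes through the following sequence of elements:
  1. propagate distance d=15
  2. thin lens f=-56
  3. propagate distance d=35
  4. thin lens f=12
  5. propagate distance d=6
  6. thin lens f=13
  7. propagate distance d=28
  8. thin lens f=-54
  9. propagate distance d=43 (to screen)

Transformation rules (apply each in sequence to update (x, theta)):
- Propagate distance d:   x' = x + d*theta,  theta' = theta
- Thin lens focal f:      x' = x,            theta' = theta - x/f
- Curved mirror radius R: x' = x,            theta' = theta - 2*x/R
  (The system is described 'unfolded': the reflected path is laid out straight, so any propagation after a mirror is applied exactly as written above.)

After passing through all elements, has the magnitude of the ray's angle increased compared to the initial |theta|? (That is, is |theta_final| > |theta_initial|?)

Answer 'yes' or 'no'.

Initial: x=2.0000 theta=0.0000
After 1 (propagate distance d=15): x=2.0000 theta=0.0000
After 2 (thin lens f=-56): x=2.0000 theta=1/28 (≈0.0357)
After 3 (propagate distance d=35): x=3.2500 theta=1/28 (≈0.0357)
After 4 (thin lens f=12): x=3.2500 theta=-79/336 (≈-0.2351)
After 5 (propagate distance d=6): x=103/56 (≈1.8393) theta=-79/336 (≈-0.2351)
After 6 (thin lens f=13): x=103/56 (≈1.8393) theta=-235/624 (≈-0.3766)
After 7 (propagate distance d=28): x=-19013/2184 (≈-8.7056) theta=-235/624 (≈-0.3766)
After 8 (thin lens f=-54): x=-19013/2184 (≈-8.7056) theta=-15857/29484 (≈-0.5378)
After 9 (propagate distance d=43 (to screen)): x=-1877053/58968 (≈-31.8317) theta=-15857/29484 (≈-0.5378)
|theta_initial|=0.0000 |theta_final|=15857/29484 (≈0.5378) -> increased

Answer: yes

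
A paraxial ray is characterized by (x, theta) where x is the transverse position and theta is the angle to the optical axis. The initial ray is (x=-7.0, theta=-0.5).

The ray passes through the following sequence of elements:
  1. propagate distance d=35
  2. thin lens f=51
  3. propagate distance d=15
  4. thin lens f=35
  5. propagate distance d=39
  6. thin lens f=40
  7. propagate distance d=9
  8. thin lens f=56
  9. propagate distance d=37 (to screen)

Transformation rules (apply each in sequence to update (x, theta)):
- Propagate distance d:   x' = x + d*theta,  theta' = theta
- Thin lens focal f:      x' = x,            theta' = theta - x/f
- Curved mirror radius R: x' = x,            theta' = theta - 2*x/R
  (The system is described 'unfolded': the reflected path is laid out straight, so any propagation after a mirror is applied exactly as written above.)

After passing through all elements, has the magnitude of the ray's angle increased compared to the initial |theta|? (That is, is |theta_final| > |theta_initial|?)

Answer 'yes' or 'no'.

Answer: no

Derivation:
Initial: x=-7.0000 theta=-0.5000
After 1 (propagate distance d=35): x=-24.5000 theta=-0.5000
After 2 (thin lens f=51): x=-24.5000 theta=-1/51 (≈-0.0196)
After 3 (propagate distance d=15): x=-843/34 (≈-24.7941) theta=-1/51 (≈-0.0196)
After 4 (thin lens f=35): x=-843/34 (≈-24.7941) theta=2459/3570 (≈0.6888)
After 5 (propagate distance d=39): x=1231/595 (≈2.0689) theta=2459/3570 (≈0.6888)
After 6 (thin lens f=40): x=1231/595 (≈2.0689) theta=45487/71400 (≈0.6371)
After 7 (propagate distance d=9): x=185701/23800 (≈7.8026) theta=45487/71400 (≈0.6371)
After 8 (thin lens f=56): x=185701/23800 (≈7.8026) theta=1990169/3998400 (≈0.4977)
After 9 (propagate distance d=37 (to screen)): x=104834021/3998400 (≈26.2190) theta=1990169/3998400 (≈0.4977)
|theta_initial|=0.5000 |theta_final|=1990169/3998400 (≈0.4977) -> not increased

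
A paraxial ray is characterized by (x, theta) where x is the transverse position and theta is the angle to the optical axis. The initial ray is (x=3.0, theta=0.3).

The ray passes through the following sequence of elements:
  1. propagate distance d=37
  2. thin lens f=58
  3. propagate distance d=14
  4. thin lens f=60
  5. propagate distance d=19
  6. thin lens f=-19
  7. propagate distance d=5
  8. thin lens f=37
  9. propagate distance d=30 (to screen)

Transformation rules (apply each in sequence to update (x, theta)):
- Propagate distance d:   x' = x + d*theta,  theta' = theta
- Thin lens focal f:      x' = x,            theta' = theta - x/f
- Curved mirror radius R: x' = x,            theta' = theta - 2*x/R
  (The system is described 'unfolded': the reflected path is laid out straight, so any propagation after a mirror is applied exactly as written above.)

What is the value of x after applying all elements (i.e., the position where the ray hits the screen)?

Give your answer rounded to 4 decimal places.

Initial: x=3.0000 theta=0.3000
After 1 (propagate distance d=37): x=14.1000 theta=0.3000
After 2 (thin lens f=58): x=14.1000 theta=33/580 (≈0.0569)
After 3 (propagate distance d=14): x=432/29 (≈14.8966) theta=33/580 (≈0.0569)
After 4 (thin lens f=60): x=432/29 (≈14.8966) theta=-111/580 (≈-0.1914)
After 5 (propagate distance d=19): x=6531/580 (≈11.2603) theta=-111/580 (≈-0.1914)
After 6 (thin lens f=-19): x=6531/580 (≈11.2603) theta=2211/5510 (≈0.4013)
After 7 (propagate distance d=5): x=146199/11020 (≈13.2667) theta=2211/5510 (≈0.4013)
After 8 (thin lens f=37): x=146199/11020 (≈13.2667) theta=3483/81548 (≈0.0427)
After 9 (propagate distance d=30 (to screen)): x=5931813/407740 (≈14.5480) theta=3483/81548 (≈0.0427)
Rounded to 4 decimal places: x = 14.5480

Answer: 14.5480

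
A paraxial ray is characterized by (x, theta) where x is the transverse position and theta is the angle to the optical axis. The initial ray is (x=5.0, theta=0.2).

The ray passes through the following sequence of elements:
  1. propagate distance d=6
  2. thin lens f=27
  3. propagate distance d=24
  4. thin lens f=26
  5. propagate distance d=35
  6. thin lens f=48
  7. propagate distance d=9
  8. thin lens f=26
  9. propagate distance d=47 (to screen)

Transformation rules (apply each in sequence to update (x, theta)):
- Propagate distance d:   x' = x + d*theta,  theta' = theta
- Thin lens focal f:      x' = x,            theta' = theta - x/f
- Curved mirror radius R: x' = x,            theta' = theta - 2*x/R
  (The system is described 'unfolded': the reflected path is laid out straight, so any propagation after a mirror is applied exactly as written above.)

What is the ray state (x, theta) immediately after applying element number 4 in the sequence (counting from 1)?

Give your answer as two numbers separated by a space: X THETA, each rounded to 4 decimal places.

Answer: 5.4889 -0.2407

Derivation:
Initial: x=5.0000 theta=0.2000
After 1 (propagate distance d=6): x=6.2000 theta=0.2000
After 2 (thin lens f=27): x=6.2000 theta=-4/135 (≈-0.0296)
After 3 (propagate distance d=24): x=247/45 (≈5.4889) theta=-4/135 (≈-0.0296)
After 4 (thin lens f=26): x=247/45 (≈5.4889) theta=-13/54 (≈-0.2407)
Rounded to 4 decimal places: x = 5.4889, theta = -0.2407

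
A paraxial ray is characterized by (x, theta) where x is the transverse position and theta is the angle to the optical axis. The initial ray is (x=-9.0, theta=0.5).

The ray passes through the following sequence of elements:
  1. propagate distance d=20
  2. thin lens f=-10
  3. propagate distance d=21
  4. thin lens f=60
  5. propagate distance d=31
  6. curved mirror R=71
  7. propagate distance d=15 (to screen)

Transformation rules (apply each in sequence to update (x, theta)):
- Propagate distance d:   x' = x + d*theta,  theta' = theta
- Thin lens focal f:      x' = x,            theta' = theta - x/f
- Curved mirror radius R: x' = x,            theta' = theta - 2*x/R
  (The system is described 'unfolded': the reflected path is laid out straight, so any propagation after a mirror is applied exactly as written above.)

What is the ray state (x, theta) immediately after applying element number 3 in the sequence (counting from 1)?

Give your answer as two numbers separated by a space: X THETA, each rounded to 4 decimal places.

Initial: x=-9.0000 theta=0.5000
After 1 (propagate distance d=20): x=1.0000 theta=0.5000
After 2 (thin lens f=-10): x=1.0000 theta=0.6000
After 3 (propagate distance d=21): x=13.6000 theta=0.6000
Rounded to 4 decimal places: x = 13.6000, theta = 0.6000

Answer: 13.6000 0.6000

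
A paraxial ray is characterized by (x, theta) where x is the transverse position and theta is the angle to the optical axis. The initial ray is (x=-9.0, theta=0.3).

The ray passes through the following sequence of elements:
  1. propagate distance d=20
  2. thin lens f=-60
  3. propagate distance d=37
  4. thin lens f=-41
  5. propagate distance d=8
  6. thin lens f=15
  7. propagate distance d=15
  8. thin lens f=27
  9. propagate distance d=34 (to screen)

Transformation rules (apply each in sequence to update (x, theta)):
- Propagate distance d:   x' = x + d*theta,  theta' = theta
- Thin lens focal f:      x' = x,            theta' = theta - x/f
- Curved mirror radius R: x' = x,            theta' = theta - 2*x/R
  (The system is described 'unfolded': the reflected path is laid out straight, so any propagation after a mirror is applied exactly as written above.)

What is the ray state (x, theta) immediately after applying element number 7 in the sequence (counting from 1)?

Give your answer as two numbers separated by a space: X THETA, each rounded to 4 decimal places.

Initial: x=-9.0000 theta=0.3000
After 1 (propagate distance d=20): x=-3.0000 theta=0.3000
After 2 (thin lens f=-60): x=-3.0000 theta=0.2500
After 3 (propagate distance d=37): x=6.2500 theta=0.2500
After 4 (thin lens f=-41): x=6.2500 theta=33/82 (≈0.4024)
After 5 (propagate distance d=8): x=1553/164 (≈9.4695) theta=33/82 (≈0.4024)
After 6 (thin lens f=15): x=1553/164 (≈9.4695) theta=-563/2460 (≈-0.2289)
After 7 (propagate distance d=15): x=495/82 (≈6.0366) theta=-563/2460 (≈-0.2289)
Rounded to 4 decimal places: x = 6.0366, theta = -0.2289

Answer: 6.0366 -0.2289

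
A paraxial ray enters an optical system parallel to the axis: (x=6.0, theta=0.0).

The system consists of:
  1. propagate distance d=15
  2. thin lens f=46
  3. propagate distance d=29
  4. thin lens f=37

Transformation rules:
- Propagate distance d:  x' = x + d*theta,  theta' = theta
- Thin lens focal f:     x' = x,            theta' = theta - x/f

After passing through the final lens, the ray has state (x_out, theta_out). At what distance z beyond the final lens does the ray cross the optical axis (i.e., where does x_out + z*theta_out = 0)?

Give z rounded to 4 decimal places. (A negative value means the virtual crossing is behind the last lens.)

Answer: 11.6481

Derivation:
Initial: x=6.0000 theta=0.0000
After 1 (propagate distance d=15): x=6.0000 theta=0.0000
After 2 (thin lens f=46): x=6.0000 theta=-3/23 (≈-0.1304)
After 3 (propagate distance d=29): x=51/23 (≈2.2174) theta=-3/23 (≈-0.1304)
After 4 (thin lens f=37): x=51/23 (≈2.2174) theta=-162/851 (≈-0.1904)
z_focus = -x_out/theta_out = -(51/23)/(-162/851) = 629/54 ≈ 11.6481
Rounded to 4 decimal places: z = 11.6481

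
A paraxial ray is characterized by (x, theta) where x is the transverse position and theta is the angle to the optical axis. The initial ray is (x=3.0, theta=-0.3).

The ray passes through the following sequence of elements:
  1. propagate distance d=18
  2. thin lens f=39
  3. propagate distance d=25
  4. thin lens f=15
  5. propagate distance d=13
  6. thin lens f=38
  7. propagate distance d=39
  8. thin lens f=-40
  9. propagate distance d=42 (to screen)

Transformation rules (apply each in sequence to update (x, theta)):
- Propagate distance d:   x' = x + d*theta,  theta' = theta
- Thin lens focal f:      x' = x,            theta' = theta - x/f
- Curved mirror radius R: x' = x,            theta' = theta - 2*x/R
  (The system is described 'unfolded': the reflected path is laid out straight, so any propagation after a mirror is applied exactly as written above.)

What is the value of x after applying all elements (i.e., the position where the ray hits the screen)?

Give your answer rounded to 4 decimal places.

Answer: 43.7848

Derivation:
Initial: x=3.0000 theta=-0.3000
After 1 (propagate distance d=18): x=-2.4000 theta=-0.3000
After 2 (thin lens f=39): x=-2.4000 theta=-31/130 (≈-0.2385)
After 3 (propagate distance d=25): x=-1087/130 (≈-8.3615) theta=-31/130 (≈-0.2385)
After 4 (thin lens f=15): x=-1087/130 (≈-8.3615) theta=311/975 (≈0.3190)
After 5 (propagate distance d=13): x=-8219/1950 (≈-4.2149) theta=311/975 (≈0.3190)
After 6 (thin lens f=38): x=-8219/1950 (≈-4.2149) theta=6371/14820 (≈0.4299)
After 7 (propagate distance d=39): x=930023/74100 (≈12.5509) theta=6371/14820 (≈0.4299)
After 8 (thin lens f=-40): x=930023/74100 (≈12.5509) theta=734741/988000 (≈0.7437)
After 9 (propagate distance d=42 (to screen)): x=64889143/1482000 (≈43.7848) theta=734741/988000 (≈0.7437)
Rounded to 4 decimal places: x = 43.7848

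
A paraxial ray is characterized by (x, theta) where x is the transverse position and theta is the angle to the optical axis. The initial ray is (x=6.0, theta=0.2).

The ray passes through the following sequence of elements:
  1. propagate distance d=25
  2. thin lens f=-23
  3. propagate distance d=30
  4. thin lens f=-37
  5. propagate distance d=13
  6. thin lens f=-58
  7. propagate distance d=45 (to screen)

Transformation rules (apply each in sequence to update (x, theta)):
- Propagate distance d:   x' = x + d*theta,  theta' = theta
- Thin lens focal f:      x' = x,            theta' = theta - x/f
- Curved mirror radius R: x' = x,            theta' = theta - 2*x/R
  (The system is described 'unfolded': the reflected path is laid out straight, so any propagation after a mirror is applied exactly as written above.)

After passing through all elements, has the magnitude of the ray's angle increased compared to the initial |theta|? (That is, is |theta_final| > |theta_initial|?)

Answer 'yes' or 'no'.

Initial: x=6.0000 theta=0.2000
After 1 (propagate distance d=25): x=11.0000 theta=0.2000
After 2 (thin lens f=-23): x=11.0000 theta=78/115 (≈0.6783)
After 3 (propagate distance d=30): x=721/23 (≈31.3478) theta=78/115 (≈0.6783)
After 4 (thin lens f=-37): x=721/23 (≈31.3478) theta=6491/4255 (≈1.5255)
After 5 (propagate distance d=13): x=217768/4255 (≈51.1793) theta=6491/4255 (≈1.5255)
After 6 (thin lens f=-58): x=217768/4255 (≈51.1793) theta=297123/123395 (≈2.4079)
After 7 (propagate distance d=45 (to screen)): x=19685807/123395 (≈159.5349) theta=297123/123395 (≈2.4079)
|theta_initial|=0.2000 |theta_final|=297123/123395 (≈2.4079) -> increased

Answer: yes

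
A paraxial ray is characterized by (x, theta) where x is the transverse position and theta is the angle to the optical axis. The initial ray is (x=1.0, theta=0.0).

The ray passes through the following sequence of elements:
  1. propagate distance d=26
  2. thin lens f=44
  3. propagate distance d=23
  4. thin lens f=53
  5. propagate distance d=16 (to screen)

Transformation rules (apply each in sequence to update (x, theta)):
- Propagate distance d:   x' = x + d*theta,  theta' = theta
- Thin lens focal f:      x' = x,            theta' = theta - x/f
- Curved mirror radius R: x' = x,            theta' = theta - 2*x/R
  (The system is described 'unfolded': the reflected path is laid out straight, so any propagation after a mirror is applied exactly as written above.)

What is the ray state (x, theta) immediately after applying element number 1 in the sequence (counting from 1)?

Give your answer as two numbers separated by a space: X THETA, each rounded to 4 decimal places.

Initial: x=1.0000 theta=0.0000
After 1 (propagate distance d=26): x=1.0000 theta=0.0000
Rounded to 4 decimal places: x = 1.0000, theta = 0.0000

Answer: 1.0000 0.0000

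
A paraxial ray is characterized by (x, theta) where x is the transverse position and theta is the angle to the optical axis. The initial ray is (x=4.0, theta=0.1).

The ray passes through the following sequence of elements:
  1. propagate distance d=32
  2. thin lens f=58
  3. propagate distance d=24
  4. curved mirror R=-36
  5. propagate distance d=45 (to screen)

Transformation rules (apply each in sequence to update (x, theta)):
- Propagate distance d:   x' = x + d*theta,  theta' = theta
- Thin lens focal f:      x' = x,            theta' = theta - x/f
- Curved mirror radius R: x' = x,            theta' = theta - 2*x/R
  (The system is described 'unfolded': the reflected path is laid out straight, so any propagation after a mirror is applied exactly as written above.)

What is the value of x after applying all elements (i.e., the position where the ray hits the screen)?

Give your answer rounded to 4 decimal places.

Initial: x=4.0000 theta=0.1000
After 1 (propagate distance d=32): x=7.2000 theta=0.1000
After 2 (thin lens f=58): x=7.2000 theta=-7/290 (≈-0.0241)
After 3 (propagate distance d=24): x=192/29 (≈6.6207) theta=-7/290 (≈-0.0241)
After 4 (curved mirror R=-36): x=192/29 (≈6.6207) theta=299/870 (≈0.3437)
After 5 (propagate distance d=45 (to screen)): x=1281/58 (≈22.0862) theta=299/870 (≈0.3437)
Rounded to 4 decimal places: x = 22.0862

Answer: 22.0862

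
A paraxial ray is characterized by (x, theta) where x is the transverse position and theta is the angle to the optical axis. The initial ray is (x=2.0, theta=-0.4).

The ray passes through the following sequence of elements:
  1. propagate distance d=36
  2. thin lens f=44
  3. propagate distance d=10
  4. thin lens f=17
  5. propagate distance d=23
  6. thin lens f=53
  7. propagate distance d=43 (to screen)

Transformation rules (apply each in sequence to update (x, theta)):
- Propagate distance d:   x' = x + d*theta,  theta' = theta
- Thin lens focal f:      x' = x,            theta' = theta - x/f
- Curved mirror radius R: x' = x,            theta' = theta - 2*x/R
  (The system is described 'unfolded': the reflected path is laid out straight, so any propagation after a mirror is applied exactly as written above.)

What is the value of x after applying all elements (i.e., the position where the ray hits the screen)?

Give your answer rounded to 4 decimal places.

Answer: 29.6638

Derivation:
Initial: x=2.0000 theta=-0.4000
After 1 (propagate distance d=36): x=-12.4000 theta=-0.4000
After 2 (thin lens f=44): x=-12.4000 theta=-13/110 (≈-0.1182)
After 3 (propagate distance d=10): x=-747/55 (≈-13.5818) theta=-13/110 (≈-0.1182)
After 4 (thin lens f=17): x=-747/55 (≈-13.5818) theta=1273/1870 (≈0.6807)
After 5 (propagate distance d=23): x=3881/1870 (≈2.0754) theta=1273/1870 (≈0.6807)
After 6 (thin lens f=53): x=3881/1870 (≈2.0754) theta=31794/49555 (≈0.6416)
After 7 (propagate distance d=43 (to screen)): x=2939977/99110 (≈29.6638) theta=31794/49555 (≈0.6416)
Rounded to 4 decimal places: x = 29.6638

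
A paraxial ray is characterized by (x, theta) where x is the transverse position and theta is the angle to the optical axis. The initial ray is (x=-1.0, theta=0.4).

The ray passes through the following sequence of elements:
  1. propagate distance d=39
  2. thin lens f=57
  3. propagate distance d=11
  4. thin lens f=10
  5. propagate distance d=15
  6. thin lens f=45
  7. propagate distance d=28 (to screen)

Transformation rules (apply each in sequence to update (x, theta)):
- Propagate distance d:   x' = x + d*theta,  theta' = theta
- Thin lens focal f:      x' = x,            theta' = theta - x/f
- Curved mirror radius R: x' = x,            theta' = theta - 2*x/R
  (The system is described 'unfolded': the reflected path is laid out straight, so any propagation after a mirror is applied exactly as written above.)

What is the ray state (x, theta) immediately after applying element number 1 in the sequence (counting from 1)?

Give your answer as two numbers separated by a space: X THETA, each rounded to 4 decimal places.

Initial: x=-1.0000 theta=0.4000
After 1 (propagate distance d=39): x=14.6000 theta=0.4000
Rounded to 4 decimal places: x = 14.6000, theta = 0.4000

Answer: 14.6000 0.4000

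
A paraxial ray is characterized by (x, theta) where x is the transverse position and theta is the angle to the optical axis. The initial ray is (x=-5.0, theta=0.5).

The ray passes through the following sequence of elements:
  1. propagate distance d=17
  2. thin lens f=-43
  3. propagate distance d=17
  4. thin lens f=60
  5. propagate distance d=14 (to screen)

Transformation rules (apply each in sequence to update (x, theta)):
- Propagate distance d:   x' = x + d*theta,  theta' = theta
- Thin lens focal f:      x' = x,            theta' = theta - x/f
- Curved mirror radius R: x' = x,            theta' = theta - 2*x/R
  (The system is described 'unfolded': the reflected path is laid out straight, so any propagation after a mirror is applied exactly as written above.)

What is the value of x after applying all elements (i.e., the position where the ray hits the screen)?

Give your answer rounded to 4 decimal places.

Initial: x=-5.0000 theta=0.5000
After 1 (propagate distance d=17): x=3.5000 theta=0.5000
After 2 (thin lens f=-43): x=3.5000 theta=25/43 (≈0.5814)
After 3 (propagate distance d=17): x=1151/86 (≈13.3837) theta=25/43 (≈0.5814)
After 4 (thin lens f=60): x=1151/86 (≈13.3837) theta=43/120 (≈0.3583)
After 5 (propagate distance d=14 (to screen)): x=47473/2580 (≈18.4004) theta=43/120 (≈0.3583)
Rounded to 4 decimal places: x = 18.4004

Answer: 18.4004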